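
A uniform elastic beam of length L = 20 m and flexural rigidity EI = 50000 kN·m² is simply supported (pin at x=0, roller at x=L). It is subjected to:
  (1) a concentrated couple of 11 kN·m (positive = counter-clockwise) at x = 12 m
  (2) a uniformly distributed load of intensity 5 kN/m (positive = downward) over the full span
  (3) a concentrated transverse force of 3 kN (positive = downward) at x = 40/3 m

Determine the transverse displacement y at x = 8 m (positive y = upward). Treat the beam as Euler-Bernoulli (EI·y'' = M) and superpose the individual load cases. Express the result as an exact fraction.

y(8) = -87871/421875 m

Load 1 — applied couple M₀=11 kN·m at a=12 m (b=L-a=8):
  y_1 = (M₀x³/(6L)+C₁x)/EI  [x≤a] with C₁=M₀(3b²-L²)/(6L)=-286/15 = (11·8³/(6·20)+(-286/15)·8)/50000 = -33/15625 m
Load 2 — uniform load w=5 kN/m over full span:
  y_2 = -wx(L³-2Lx²+x³)/(24EI) = -5·8·(20³-2·20·8²+8³)/(24·50000) = -124/625 m
Load 3 — point force P=3 kN at a=40/3 m (b=L-a=20/3):
  y_3 = -Pbx(L²-b²-x²)/(6LEI)  [x≤a] = -3·(20/3)·8·(20²-(20/3)²-8²)/(6·20·50000) = -656/84375 m
Superposition: y = Σ y_i = -87871/421875 m ≈ -0.208287 m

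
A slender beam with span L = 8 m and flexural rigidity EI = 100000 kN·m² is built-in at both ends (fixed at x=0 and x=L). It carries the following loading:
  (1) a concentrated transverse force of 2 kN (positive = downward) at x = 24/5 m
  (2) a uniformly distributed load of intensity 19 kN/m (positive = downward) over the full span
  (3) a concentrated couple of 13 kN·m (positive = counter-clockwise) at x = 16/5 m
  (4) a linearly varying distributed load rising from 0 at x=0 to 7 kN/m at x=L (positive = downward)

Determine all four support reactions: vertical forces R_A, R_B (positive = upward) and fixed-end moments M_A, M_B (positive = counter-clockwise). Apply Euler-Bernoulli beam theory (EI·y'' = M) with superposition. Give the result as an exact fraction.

Load 1 — point force P=2 kN at a=24/5 m (b=L-a=16/5):
  R_A = Pb²(3a+b)/L³ = 2·(16/5)²·(3·(24/5)+(16/5))/8³ = 88/125 kN
  M_A = Pab²/L² = 2·(24/5)·(16/5)²/8² = 192/125 kN·m
  R_B = Pa²(a+3b)/L³ = 2·(24/5)²·((24/5)+3·(16/5))/8³ = 162/125 kN
  M_B = -Pa²b/L² = -2·(24/5)²·(16/5)/8² = -288/125 kN·m
Load 2 — uniform load w=19 kN/m over full span:
  R_A = wL/2 = 19·8/2 = 76 kN
  M_A = wL²/12 = 19·8²/12 = 304/3 kN·m
  R_B = wL/2 = 19·8/2 = 76 kN
  M_B = -wL²/12 = -19·8²/12 = -304/3 kN·m
Load 3 — applied couple M₀=13 kN·m at a=16/5 m (b=L-a=24/5):
  R_A = 6M₀ab/L³ = 6·13·(16/5)·(24/5)/8³ = 117/50 kN
  M_A = M₀b(2a-b)/L² = 13·(24/5)·(2·(16/5)-(24/5))/8² = 39/25 kN·m
  R_B = -6M₀ab/L³ = -6·13·(16/5)·(24/5)/8³ = -117/50 kN
  M_B = M₀a(2b-a)/L² = 13·(16/5)·(2·(24/5)-(16/5))/8² = 104/25 kN·m
Load 4 — triangular load w₀=7 kN/m (0→w₀ over full span):
  R_A = 3w₀L/20 = 3·7·8/20 = 42/5 kN
  M_A = w₀L²/30 = 7·8²/30 = 224/15 kN·m
  R_B = 7w₀L/20 = 7·7·8/20 = 98/5 kN
  M_B = -w₀L²/20 = -7·8²/20 = -112/5 kN·m
Superposition: R_A = 21861/250 kN, M_A = 44761/375 kN·m, R_B = 23639/250 kN, M_B = -45704/375 kN·m

R_A = 21861/250 kN, M_A = 44761/375 kN·m, R_B = 23639/250 kN, M_B = -45704/375 kN·m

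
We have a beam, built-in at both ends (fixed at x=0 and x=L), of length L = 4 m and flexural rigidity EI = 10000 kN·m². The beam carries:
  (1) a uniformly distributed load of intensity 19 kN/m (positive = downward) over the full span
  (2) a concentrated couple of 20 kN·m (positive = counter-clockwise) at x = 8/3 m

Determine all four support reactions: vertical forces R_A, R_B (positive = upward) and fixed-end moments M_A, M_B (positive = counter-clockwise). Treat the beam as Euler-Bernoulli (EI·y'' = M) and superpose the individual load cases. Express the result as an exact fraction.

R_A = 134/3 kN, M_A = 32 kN·m, R_B = 94/3 kN, M_B = -76/3 kN·m

Load 1 — uniform load w=19 kN/m over full span:
  R_A = wL/2 = 19·4/2 = 38 kN
  M_A = wL²/12 = 19·4²/12 = 76/3 kN·m
  R_B = wL/2 = 19·4/2 = 38 kN
  M_B = -wL²/12 = -19·4²/12 = -76/3 kN·m
Load 2 — applied couple M₀=20 kN·m at a=8/3 m (b=L-a=4/3):
  R_A = 6M₀ab/L³ = 6·20·(8/3)·(4/3)/4³ = 20/3 kN
  M_A = M₀b(2a-b)/L² = 20·(4/3)·(2·(8/3)-(4/3))/4² = 20/3 kN·m
  R_B = -6M₀ab/L³ = -6·20·(8/3)·(4/3)/4³ = -20/3 kN
  M_B = M₀a(2b-a)/L² = 20·(8/3)·(2·(4/3)-(8/3))/4² = 0 kN·m
Superposition: R_A = 134/3 kN, M_A = 32 kN·m, R_B = 94/3 kN, M_B = -76/3 kN·m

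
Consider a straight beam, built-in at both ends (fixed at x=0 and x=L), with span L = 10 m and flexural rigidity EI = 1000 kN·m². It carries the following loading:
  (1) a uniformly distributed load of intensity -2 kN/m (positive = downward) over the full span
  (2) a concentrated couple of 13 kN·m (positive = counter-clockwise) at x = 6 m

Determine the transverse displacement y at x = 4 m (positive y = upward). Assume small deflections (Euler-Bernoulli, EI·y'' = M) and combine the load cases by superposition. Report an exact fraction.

Load 1 — uniform load w=-2 kN/m over full span:
  y_1 = -wx²(L-x)²/(24EI) = -(-2)·4²·(10-4)²/(24·1000) = 6/125 m
Load 2 — applied couple M₀=13 kN·m at a=6 m (b=L-a=4):
  y_2 = (R_Ax³/6 - M_Ax²/2)/EI  [x≤a] with R_A=234/125, M_A=104/25 = ((234/125)·4³/6 - (104/25)·4²/2)/1000 = -208/15625 m
Superposition: y = Σ y_i = 542/15625 m ≈ 0.034688 m

y(4) = 542/15625 m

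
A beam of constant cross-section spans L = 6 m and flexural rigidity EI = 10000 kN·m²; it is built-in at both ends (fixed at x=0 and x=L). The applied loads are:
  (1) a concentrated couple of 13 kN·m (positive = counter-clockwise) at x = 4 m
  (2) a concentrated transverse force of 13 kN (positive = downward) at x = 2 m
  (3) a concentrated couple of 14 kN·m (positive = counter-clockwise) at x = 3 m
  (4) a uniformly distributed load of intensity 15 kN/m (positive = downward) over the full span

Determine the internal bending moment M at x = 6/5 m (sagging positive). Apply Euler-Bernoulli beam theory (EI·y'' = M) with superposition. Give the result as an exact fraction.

Load 1 — applied couple M₀=13 kN·m at a=4 m (b=L-a=2):
  M_1 = R_Ax - M_A  [x≤a] with R_A=26/9, M_A=13/3 = (26/9)·(6/5) - (13/3) = -13/15 kN·m
Load 2 — point force P=13 kN at a=2 m (b=L-a=4):
  M_2 = Pb²(3a+b)x/L³ - Pab²/L²  [x≤a] = 13·4²·(3·2+4)·(6/5)/6³ - 13·2·4²/6² = 0 kN·m
Load 3 — applied couple M₀=14 kN·m at a=3 m (b=L-a=3):
  M_3 = R_Ax - M_A  [x≤a] with R_A=7/2, M_A=7/2 = (7/2)·(6/5) - (7/2) = 7/10 kN·m
Load 4 — uniform load w=15 kN/m over full span:
  M_4 = wLx/2 - wL²/12 - wx²/2 = 15·6·(6/5)/2 - 15·6²/12 - 15·(6/5)²/2 = -9/5 kN·m
Superposition: M = Σ M_i = -59/30 kN·m ≈ -1.966667 kN·m

M(6/5) = -59/30 kN·m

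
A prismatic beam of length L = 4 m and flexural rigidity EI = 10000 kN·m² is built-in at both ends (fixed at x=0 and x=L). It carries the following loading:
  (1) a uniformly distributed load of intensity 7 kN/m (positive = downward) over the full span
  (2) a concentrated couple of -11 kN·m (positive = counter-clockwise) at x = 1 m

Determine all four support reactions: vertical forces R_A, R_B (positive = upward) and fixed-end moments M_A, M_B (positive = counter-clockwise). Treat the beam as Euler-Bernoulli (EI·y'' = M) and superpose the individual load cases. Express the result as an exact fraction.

Load 1 — uniform load w=7 kN/m over full span:
  R_A = wL/2 = 7·4/2 = 14 kN
  M_A = wL²/12 = 7·4²/12 = 28/3 kN·m
  R_B = wL/2 = 7·4/2 = 14 kN
  M_B = -wL²/12 = -7·4²/12 = -28/3 kN·m
Load 2 — applied couple M₀=-11 kN·m at a=1 m (b=L-a=3):
  R_A = 6M₀ab/L³ = 6·(-11)·1·3/4³ = -99/32 kN
  M_A = M₀b(2a-b)/L² = (-11)·3·(2·1-3)/4² = 33/16 kN·m
  R_B = -6M₀ab/L³ = -6·(-11)·1·3/4³ = 99/32 kN
  M_B = M₀a(2b-a)/L² = (-11)·1·(2·3-1)/4² = -55/16 kN·m
Superposition: R_A = 349/32 kN, M_A = 547/48 kN·m, R_B = 547/32 kN, M_B = -613/48 kN·m

R_A = 349/32 kN, M_A = 547/48 kN·m, R_B = 547/32 kN, M_B = -613/48 kN·m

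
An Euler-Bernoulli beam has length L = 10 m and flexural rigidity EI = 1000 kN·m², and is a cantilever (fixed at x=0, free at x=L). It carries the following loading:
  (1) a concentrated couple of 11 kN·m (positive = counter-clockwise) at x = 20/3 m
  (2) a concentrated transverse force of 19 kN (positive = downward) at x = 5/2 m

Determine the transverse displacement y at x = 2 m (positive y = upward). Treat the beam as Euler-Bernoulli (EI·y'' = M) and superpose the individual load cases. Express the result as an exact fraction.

y(2) = -143/3000 m

Load 1 — applied couple M₀=11 kN·m at a=20/3 m (b=L-a=10/3):
  y_1 = M₀x²/(2EI)  [x≤a] = 11·2²/(2·1000) = 11/500 m
Load 2 — point force P=19 kN at a=5/2 m (b=L-a=15/2):
  y_2 = -Px²(3a-x)/(6EI)  [x≤a] = -19·2²·(3·(5/2)-2)/(6·1000) = -209/3000 m
Superposition: y = Σ y_i = -143/3000 m ≈ -0.047667 m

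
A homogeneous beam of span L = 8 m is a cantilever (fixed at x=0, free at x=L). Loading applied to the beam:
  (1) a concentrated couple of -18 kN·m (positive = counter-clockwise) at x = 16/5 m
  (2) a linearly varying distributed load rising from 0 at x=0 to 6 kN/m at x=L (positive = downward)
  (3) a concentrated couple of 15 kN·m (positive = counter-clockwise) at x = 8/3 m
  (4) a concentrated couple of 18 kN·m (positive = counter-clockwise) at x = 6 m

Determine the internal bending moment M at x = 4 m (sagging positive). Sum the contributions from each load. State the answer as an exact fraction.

Load 1 — applied couple M₀=-18 kN·m at a=16/5 m (b=L-a=24/5):
  M_1 = 0  [x>a] = 0 kN·m
Load 2 — triangular load w₀=6 kN/m (0→w₀ over full span):
  M_2 = w₀Lx/2 - w₀L²/3 - w₀x³/(6L) = 6·8·4/2 - 6·8²/3 - 6·4³/(6·8) = -40 kN·m
Load 3 — applied couple M₀=15 kN·m at a=8/3 m (b=L-a=16/3):
  M_3 = 0  [x>a] = 0 kN·m
Load 4 — applied couple M₀=18 kN·m at a=6 m (b=L-a=2):
  M_4 = M₀  [x≤a] = 18 = 18 kN·m
Superposition: M = Σ M_i = -22 kN·m ≈ -22.000000 kN·m

M(4) = -22 kN·m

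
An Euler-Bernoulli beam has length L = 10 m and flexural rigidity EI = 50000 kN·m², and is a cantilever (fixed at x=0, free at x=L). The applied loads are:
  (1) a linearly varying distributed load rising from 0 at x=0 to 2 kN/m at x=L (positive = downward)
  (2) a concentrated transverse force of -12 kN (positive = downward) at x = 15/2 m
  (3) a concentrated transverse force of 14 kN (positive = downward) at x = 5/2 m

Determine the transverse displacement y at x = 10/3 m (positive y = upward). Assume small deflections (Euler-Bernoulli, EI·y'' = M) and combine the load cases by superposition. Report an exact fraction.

y(10/3) = 337/2332800 m

Load 1 — triangular load w₀=2 kN/m (0→w₀ over full span):
  y_1 = (w₀Lx³/12-w₀L²x²/6-w₀x⁵/(120L))/EI = (2·10·(10/3)³/12-2·10²·(10/3)²/6-2·(10/3)⁵/(120·10))/50000 = -451/72900 m
Load 2 — point force P=-12 kN at a=15/2 m (b=L-a=5/2):
  y_2 = -Px²(3a-x)/(6EI)  [x≤a] = -(-12)·(10/3)²·(3·(15/2)-(10/3))/(6·50000) = 23/2700 m
Load 3 — point force P=14 kN at a=5/2 m (b=L-a=15/2):
  y_3 = -Pa²(3x-a)/(6EI)  [x>a] = -14·(5/2)²·(3·(10/3)-(5/2))/(6·50000) = -7/3200 m
Superposition: y = Σ y_i = 337/2332800 m ≈ 0.000144 m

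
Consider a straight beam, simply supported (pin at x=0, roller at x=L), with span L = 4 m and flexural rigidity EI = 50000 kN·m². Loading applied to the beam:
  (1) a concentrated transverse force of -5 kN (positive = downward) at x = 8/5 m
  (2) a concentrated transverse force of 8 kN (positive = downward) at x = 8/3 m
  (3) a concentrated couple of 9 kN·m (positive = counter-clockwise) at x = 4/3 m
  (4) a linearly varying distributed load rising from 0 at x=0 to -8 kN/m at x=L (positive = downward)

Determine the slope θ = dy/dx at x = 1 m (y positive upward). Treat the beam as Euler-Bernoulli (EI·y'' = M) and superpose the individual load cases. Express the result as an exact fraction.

Load 1 — point force P=-5 kN at a=8/5 m (b=L-a=12/5):
  θ_1 = -Pb(L²-b²-3x²)/(6LEI)  [x≤a] = -(-5)·(12/5)·(4²-(12/5)²-3·1²)/(6·4·50000) = 181/2500000 rad
Load 2 — point force P=8 kN at a=8/3 m (b=L-a=4/3):
  θ_2 = -Pb(L²-b²-3x²)/(6LEI)  [x≤a] = -8·(4/3)·(4²-(4/3)²-3·1²)/(6·4·50000) = -101/1012500 rad
Load 3 — applied couple M₀=9 kN·m at a=4/3 m (b=L-a=8/3):
  θ_3 = (M₀x²/(2L)+C₁)/EI  [x≤a] with C₁=M₀(3b²-L²)/(6L)=2 = (9·1²/(2·4)+2)/50000 = 1/16000 rad
Load 4 — triangular load w₀=-8 kN/m (0→w₀ over full span):
  θ_4 = -w₀(7L⁴-30L²x²+15x⁴)/(360LEI) = -(-8)·(7·4⁴-30·4²·1²+15·1⁴)/(360·4·50000) = 1327/9000000 rad
Superposition: θ = Σ θ_i = 147899/810000000 rad ≈ 0.000183 rad

θ(1) = 147899/810000000 rad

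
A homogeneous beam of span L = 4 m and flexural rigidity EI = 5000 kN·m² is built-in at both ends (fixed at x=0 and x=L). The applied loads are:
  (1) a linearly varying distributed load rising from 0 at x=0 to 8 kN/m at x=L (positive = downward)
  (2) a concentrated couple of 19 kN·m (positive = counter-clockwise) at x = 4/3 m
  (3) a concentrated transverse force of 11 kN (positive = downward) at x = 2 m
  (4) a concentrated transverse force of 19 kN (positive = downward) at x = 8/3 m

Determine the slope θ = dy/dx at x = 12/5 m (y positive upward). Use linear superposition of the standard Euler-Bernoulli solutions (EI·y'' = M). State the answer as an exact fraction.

Load 1 — triangular load w₀=8 kN/m (0→w₀ over full span):
  θ_1 = -w₀(2x(L-x)(L-2x)(x+2L)+x²(L-x)²)/(120LEI) = -8·(2·(12/5)·(4-(12/5))·(4-2·(12/5))·((12/5)+2·4)+(12/5)²·(4-(12/5))²)/(120·4·5000) = 64/390625 rad
Load 2 — applied couple M₀=19 kN·m at a=4/3 m (b=L-a=8/3):
  θ_2 = (R_Ax²/2 - M_Ax - M₀(x-a))/EI  [x>a] with R_A=19/3, M_A=0 = ((19/3)·(12/5)²/2 - 0·(12/5) - 19·((12/5)-(4/3)))/5000 = -19/46875 rad
Load 3 — point force P=11 kN at a=2 m (b=L-a=2):
  θ_3 = Pa²(L-x)(2bL-(3b+a)(L-x))/(2L³EI)  [x>a] = 11·2²·(4-(12/5))·(2·2·4-(3·2+2)·(4-(12/5)))/(2·4³·5000) = 11/31250 rad
Load 4 — point force P=19 kN at a=8/3 m (b=L-a=4/3):
  θ_4 = -Pb²x(2aL-(3a+b)x)/(2L³EI)  [x≤a] = -19·(4/3)²·(12/5)·(2·(8/3)·4-(3·(8/3)+(4/3))·(12/5))/(2·4³·5000) = 19/140625 rad
Superposition: θ = Σ θ_i = 1727/7031250 rad ≈ 0.000246 rad

θ(12/5) = 1727/7031250 rad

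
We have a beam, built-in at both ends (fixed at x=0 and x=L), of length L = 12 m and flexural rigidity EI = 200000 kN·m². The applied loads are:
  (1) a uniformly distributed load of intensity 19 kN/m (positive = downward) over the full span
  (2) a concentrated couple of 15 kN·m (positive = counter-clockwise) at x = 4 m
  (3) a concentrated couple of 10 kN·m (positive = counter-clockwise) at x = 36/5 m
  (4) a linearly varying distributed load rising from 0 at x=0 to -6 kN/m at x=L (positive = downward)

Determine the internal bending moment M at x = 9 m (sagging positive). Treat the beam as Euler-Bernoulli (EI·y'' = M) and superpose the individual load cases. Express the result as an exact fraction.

M(9) = 369/20 kN·m

Load 1 — uniform load w=19 kN/m over full span:
  M_1 = wLx/2 - wL²/12 - wx²/2 = 19·12·9/2 - 19·12²/12 - 19·9²/2 = 57/2 kN·m
Load 2 — applied couple M₀=15 kN·m at a=4 m (b=L-a=8):
  M_2 = R_Ax - M_A - M₀  [x>a] with R_A=5/3, M_A=0 = (5/3)·9 - 0 - 15 = 0 kN·m
Load 3 — applied couple M₀=10 kN·m at a=36/5 m (b=L-a=24/5):
  M_3 = R_Ax - M_A - M₀  [x>a] with R_A=6/5, M_A=16/5 = (6/5)·9 - (16/5) - 10 = -12/5 kN·m
Load 4 — triangular load w₀=-6 kN/m (0→w₀ over full span):
  M_4 = 3w₀Lx/20 - w₀L²/30 - w₀x³/(6L) = 3·(-6)·12·9/20 - (-6)·12²/30 - (-6)·9³/(6·12) = -153/20 kN·m
Superposition: M = Σ M_i = 369/20 kN·m ≈ 18.450000 kN·m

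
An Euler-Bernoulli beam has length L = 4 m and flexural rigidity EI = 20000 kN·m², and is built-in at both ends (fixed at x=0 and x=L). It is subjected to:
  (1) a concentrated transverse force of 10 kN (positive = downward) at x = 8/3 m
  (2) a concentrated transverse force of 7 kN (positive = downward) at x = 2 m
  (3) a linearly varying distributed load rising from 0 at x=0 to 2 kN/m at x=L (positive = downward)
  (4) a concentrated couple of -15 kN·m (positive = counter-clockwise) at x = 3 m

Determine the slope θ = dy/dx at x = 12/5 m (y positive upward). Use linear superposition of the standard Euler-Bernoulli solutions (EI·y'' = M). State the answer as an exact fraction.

Load 1 — point force P=10 kN at a=8/3 m (b=L-a=4/3):
  θ_1 = -Pb²x(2aL-(3a+b)x)/(2L³EI)  [x≤a] = -10·(4/3)²·(12/5)·(2·(8/3)·4-(3·(8/3)+(4/3))·(12/5))/(2·4³·20000) = 1/56250 rad
Load 2 — point force P=7 kN at a=2 m (b=L-a=2):
  θ_2 = Pa²(L-x)(2bL-(3b+a)(L-x))/(2L³EI)  [x>a] = 7·2²·(4-(12/5))·(2·2·4-(3·2+2)·(4-(12/5)))/(2·4³·20000) = 7/125000 rad
Load 3 — triangular load w₀=2 kN/m (0→w₀ over full span):
  θ_3 = -w₀(2x(L-x)(L-2x)(x+2L)+x²(L-x)²)/(120LEI) = -2·(2·(12/5)·(4-(12/5))·(4-2·(12/5))·((12/5)+2·4)+(12/5)²·(4-(12/5))²)/(120·4·20000) = 4/390625 rad
Load 4 — applied couple M₀=-15 kN·m at a=3 m (b=L-a=1):
  θ_4 = (R_Ax²/2 - M_Ax)/EI  [x≤a] with R_A=-135/32, M_A=-75/16 = ((-135/32)·(12/5)²/2 - (-75/16)·(12/5))/20000 = -9/200000 rad
Superposition: θ = Σ θ_i = 8779/225000000 rad ≈ 0.000039 rad

θ(12/5) = 8779/225000000 rad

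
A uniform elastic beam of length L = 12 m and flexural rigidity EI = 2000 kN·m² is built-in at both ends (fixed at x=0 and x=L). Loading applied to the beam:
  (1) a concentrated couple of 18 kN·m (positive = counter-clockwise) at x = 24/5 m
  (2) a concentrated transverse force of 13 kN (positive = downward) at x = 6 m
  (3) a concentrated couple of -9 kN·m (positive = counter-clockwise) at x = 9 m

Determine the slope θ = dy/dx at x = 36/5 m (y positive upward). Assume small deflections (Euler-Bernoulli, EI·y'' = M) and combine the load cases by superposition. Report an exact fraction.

Load 1 — applied couple M₀=18 kN·m at a=24/5 m (b=L-a=36/5):
  θ_1 = (R_Ax²/2 - M_Ax - M₀(x-a))/EI  [x>a] with R_A=54/25, M_A=54/25 = ((54/25)·(36/5)²/2 - (54/25)·(36/5) - 18·((36/5)-(24/5)))/2000 = -108/78125 rad
Load 2 — point force P=13 kN at a=6 m (b=L-a=6):
  θ_2 = Pa²(L-x)(2bL-(3b+a)(L-x))/(2L³EI)  [x>a] = 13·6²·(12-(36/5))·(2·6·12-(3·6+6)·(12-(36/5)))/(2·12³·2000) = 117/12500 rad
Load 3 — applied couple M₀=-9 kN·m at a=9 m (b=L-a=3):
  θ_3 = (R_Ax²/2 - M_Ax)/EI  [x≤a] with R_A=-27/32, M_A=-45/16 = ((-27/32)·(36/5)²/2 - (-45/16)·(36/5))/2000 = -81/100000 rad
Superposition: θ = Σ θ_i = 17919/2500000 rad ≈ 0.007168 rad

θ(36/5) = 17919/2500000 rad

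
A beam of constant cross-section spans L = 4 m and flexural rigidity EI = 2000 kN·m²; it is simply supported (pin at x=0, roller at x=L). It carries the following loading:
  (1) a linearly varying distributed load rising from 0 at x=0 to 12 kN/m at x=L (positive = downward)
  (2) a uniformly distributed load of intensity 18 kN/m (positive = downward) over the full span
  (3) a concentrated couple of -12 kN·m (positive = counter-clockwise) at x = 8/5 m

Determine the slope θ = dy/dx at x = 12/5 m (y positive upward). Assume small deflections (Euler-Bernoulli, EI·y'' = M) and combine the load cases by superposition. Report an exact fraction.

Load 1 — triangular load w₀=12 kN/m (0→w₀ over full span):
  θ_1 = -w₀(7L⁴-30L²x²+15x⁴)/(360LEI) = -12·(7·4⁴-30·4²·(12/5)²+15·(12/5)⁴)/(360·4·2000) = 464/234375 rad
Load 2 — uniform load w=18 kN/m over full span:
  θ_2 = -w(L³-6Lx²+4x³)/(24EI) = -18·(4³-6·4·(12/5)²+4·(12/5)³)/(24·2000) = 111/15625 rad
Load 3 — applied couple M₀=-12 kN·m at a=8/5 m (b=L-a=12/5):
  θ_3 = (M₀x²/(2L)-M₀(x-a)+C₁)/EI  [x>a] with C₁=M₀(3b²-L²)/(6L)=-16/25 = ((-12)·(12/5)²/(2·4)-(-12)·((12/5)-(8/5))+(-16/25))/2000 = 1/6250 rad
Superposition: θ = Σ θ_i = 4333/468750 rad ≈ 0.009244 rad

θ(12/5) = 4333/468750 rad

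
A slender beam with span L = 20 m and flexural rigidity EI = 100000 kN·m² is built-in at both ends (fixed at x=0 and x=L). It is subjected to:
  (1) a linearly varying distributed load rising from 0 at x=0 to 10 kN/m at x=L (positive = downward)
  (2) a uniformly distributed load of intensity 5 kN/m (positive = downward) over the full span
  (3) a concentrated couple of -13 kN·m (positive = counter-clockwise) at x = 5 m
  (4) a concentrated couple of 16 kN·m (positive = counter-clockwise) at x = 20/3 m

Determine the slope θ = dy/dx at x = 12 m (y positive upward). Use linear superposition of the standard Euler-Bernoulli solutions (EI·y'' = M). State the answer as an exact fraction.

θ(12) = 8657/3000000 rad

Load 1 — triangular load w₀=10 kN/m (0→w₀ over full span):
  θ_1 = -w₀(2x(L-x)(L-2x)(x+2L)+x²(L-x)²)/(120LEI) = -10·(2·12·(20-12)·(20-2·12)·(12+2·20)+12²·(20-12)²)/(120·20·100000) = 4/3125 rad
Load 2 — uniform load w=5 kN/m over full span:
  θ_2 = -wx(L-x)(L-2x)/(12EI) = -5·12·(20-12)·(20-2·12)/(12·100000) = 1/625 rad
Load 3 — applied couple M₀=-13 kN·m at a=5 m (b=L-a=15):
  θ_3 = (R_Ax²/2 - M_Ax - M₀(x-a))/EI  [x>a] with R_A=-117/160, M_A=39/16 = ((-117/160)·12²/2 - (39/16)·12 - (-13)·(12-5))/100000 = 91/1000000 rad
Load 4 — applied couple M₀=16 kN·m at a=20/3 m (b=L-a=40/3):
  θ_4 = (R_Ax²/2 - M_Ax - M₀(x-a))/EI  [x>a] with R_A=16/15, M_A=0 = ((16/15)·12²/2 - 0·12 - 16·(12-(20/3)))/100000 = -4/46875 rad
Superposition: θ = Σ θ_i = 8657/3000000 rad ≈ 0.002886 rad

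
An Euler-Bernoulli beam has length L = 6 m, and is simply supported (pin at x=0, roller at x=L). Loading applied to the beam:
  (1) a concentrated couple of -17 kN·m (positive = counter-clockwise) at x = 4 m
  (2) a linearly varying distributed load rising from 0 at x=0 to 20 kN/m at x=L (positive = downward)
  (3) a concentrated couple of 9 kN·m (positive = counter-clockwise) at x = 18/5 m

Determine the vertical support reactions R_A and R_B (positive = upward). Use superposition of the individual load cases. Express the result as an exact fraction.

Load 1 — applied couple M₀=-17 kN·m at a=4 m (b=L-a=2):
  R_A = M₀/L = (-17)/6 = -17/6 kN
  R_B = -M₀/L = -(-17)/6 = 17/6 kN
Load 2 — triangular load w₀=20 kN/m (0→w₀ over full span):
  R_A = w₀L/6 = 20·6/6 = 20 kN
  R_B = w₀L/3 = 20·6/3 = 40 kN
Load 3 — applied couple M₀=9 kN·m at a=18/5 m (b=L-a=12/5):
  R_A = M₀/L = 9/6 = 3/2 kN
  R_B = -M₀/L = -9/6 = -3/2 kN
Superposition: R_A = 56/3 kN, R_B = 124/3 kN

R_A = 56/3 kN, R_B = 124/3 kN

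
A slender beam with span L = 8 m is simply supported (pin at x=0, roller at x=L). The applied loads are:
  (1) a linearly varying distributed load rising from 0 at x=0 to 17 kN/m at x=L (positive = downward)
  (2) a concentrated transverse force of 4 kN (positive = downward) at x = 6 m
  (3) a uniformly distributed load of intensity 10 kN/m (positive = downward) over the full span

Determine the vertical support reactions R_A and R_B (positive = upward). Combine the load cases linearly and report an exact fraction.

R_A = 191/3 kN, R_B = 265/3 kN

Load 1 — triangular load w₀=17 kN/m (0→w₀ over full span):
  R_A = w₀L/6 = 17·8/6 = 68/3 kN
  R_B = w₀L/3 = 17·8/3 = 136/3 kN
Load 2 — point force P=4 kN at a=6 m (b=L-a=2):
  R_A = Pb/L = 4·2/8 = 1 kN
  R_B = Pa/L = 4·6/8 = 3 kN
Load 3 — uniform load w=10 kN/m over full span:
  R_A = wL/2 = 10·8/2 = 40 kN
  R_B = wL/2 = 10·8/2 = 40 kN
Superposition: R_A = 191/3 kN, R_B = 265/3 kN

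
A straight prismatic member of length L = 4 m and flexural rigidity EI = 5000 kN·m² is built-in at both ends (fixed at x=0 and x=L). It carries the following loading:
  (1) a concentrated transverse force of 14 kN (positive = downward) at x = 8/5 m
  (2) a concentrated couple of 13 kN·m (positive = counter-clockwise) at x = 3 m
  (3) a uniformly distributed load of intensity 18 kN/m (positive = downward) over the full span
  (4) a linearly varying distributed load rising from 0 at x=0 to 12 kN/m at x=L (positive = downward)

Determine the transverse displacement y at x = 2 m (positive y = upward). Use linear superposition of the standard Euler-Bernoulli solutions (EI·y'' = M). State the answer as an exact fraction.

Load 1 — point force P=14 kN at a=8/5 m (b=L-a=12/5):
  y_1 = -Pa²(L-x)²(3bL-(3b+a)(L-x))/(6L³EI)  [x>a] = -14·(8/5)²·(4-2)²·(3·(12/5)·4-(3·(12/5)+(8/5))·(4-2))/(6·4³·5000) = -196/234375 m
Load 2 — applied couple M₀=13 kN·m at a=3 m (b=L-a=1):
  y_2 = (R_Ax³/6 - M_Ax²/2)/EI  [x≤a] with R_A=117/32, M_A=65/16 = ((117/32)·2³/6 - (65/16)·2²/2)/5000 = -13/20000 m
Load 3 — uniform load w=18 kN/m over full span:
  y_3 = -wx²(L-x)²/(24EI) = -18·2²·(4-2)²/(24·5000) = -3/1250 m
Load 4 — triangular load w₀=12 kN/m (0→w₀ over full span):
  y_4 = -w₀x²(L-x)²(x+2L)/(120LEI) = -12·2²·(4-2)²·(2+2·4)/(120·4·5000) = -1/1250 m
Superposition: y = Σ y_i = -35147/7500000 m ≈ -0.004686 m

y(2) = -35147/7500000 m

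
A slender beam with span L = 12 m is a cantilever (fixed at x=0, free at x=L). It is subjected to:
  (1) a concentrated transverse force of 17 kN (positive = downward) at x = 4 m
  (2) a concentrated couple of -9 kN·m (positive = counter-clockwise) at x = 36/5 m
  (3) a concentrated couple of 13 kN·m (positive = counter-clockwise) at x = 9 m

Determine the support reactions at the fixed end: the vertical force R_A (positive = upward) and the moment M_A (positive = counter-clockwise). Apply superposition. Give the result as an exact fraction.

Load 1 — point force P=17 kN at a=4 m (b=L-a=8):
  R_A = P = 17 kN
  M_A = Pa = 17·4 = 68 kN·m
Load 2 — applied couple M₀=-9 kN·m at a=36/5 m (b=L-a=24/5):
  R_A = 0 kN
  M_A = -M₀ = -(-9) = 9 kN·m
Load 3 — applied couple M₀=13 kN·m at a=9 m (b=L-a=3):
  R_A = 0 kN
  M_A = -M₀ = -13 kN·m
Superposition: R_A = 17 kN, M_A = 64 kN·m

R_A = 17 kN, M_A = 64 kN·m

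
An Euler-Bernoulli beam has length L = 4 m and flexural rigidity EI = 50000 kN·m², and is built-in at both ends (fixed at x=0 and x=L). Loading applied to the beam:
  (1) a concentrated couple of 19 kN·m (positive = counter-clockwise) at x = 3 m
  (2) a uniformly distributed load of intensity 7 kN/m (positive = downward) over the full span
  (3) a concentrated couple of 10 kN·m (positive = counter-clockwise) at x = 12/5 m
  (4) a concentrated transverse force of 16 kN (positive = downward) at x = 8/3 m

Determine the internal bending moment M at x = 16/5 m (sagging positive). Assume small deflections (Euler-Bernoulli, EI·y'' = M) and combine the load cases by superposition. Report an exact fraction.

Load 1 — applied couple M₀=19 kN·m at a=3 m (b=L-a=1):
  M_1 = R_Ax - M_A - M₀  [x>a] with R_A=171/32, M_A=95/16 = (171/32)·(16/5) - (95/16) - 19 = -627/80 kN·m
Load 2 — uniform load w=7 kN/m over full span:
  M_2 = wLx/2 - wL²/12 - wx²/2 = 7·4·(16/5)/2 - 7·4²/12 - 7·(16/5)²/2 = -28/75 kN·m
Load 3 — applied couple M₀=10 kN·m at a=12/5 m (b=L-a=8/5):
  M_3 = R_Ax - M_A - M₀  [x>a] with R_A=18/5, M_A=16/5 = (18/5)·(16/5) - (16/5) - 10 = -42/25 kN·m
Load 4 — point force P=16 kN at a=8/3 m (b=L-a=4/3):
  M_4 = Pa²(a+3b)(L-x)/L³ - Pa²b/L²  [x>a] = 16·(8/3)²·((8/3)+3·(4/3))·(4-(16/5))/4³ - 16·(8/3)²·(4/3)/4² = 0 kN·m
Superposition: M = Σ M_i = -11869/1200 kN·m ≈ -9.890833 kN·m

M(16/5) = -11869/1200 kN·m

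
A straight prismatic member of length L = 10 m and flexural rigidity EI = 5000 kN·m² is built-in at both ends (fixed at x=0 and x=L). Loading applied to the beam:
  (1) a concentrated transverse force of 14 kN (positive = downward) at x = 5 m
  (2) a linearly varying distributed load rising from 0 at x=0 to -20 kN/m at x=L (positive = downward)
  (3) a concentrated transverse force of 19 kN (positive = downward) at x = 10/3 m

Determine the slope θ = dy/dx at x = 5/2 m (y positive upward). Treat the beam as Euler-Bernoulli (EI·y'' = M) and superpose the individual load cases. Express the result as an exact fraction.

θ(5/2) = 643/115200 rad

Load 1 — point force P=14 kN at a=5 m (b=L-a=5):
  θ_1 = -Pb²x(2aL-(3a+b)x)/(2L³EI)  [x≤a] = -14·5²·(5/2)·(2·5·10-(3·5+5)·(5/2))/(2·10³·5000) = -7/1600 rad
Load 2 — triangular load w₀=-20 kN/m (0→w₀ over full span):
  θ_2 = -w₀(2x(L-x)(L-2x)(x+2L)+x²(L-x)²)/(120LEI) = -(-20)·(2·(5/2)·(10-(5/2))·(10-2·(5/2))·((5/2)+2·10)+(5/2)²·(10-(5/2))²)/(120·10·5000) = 39/2560 rad
Load 3 — point force P=19 kN at a=10/3 m (b=L-a=20/3):
  θ_3 = -Pb²x(2aL-(3a+b)x)/(2L³EI)  [x≤a] = -19·(20/3)²·(5/2)·(2·(10/3)·10-(3·(10/3)+(20/3))·(5/2))/(2·10³·5000) = -19/3600 rad
Superposition: θ = Σ θ_i = 643/115200 rad ≈ 0.005582 rad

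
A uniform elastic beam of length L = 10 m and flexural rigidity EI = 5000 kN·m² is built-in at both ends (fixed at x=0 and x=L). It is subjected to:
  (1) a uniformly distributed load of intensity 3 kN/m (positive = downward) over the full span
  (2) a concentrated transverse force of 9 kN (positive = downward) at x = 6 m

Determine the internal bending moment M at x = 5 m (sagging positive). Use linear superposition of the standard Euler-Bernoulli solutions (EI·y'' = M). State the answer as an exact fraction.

Load 1 — uniform load w=3 kN/m over full span:
  M_1 = wLx/2 - wL²/12 - wx²/2 = 3·10·5/2 - 3·10²/12 - 3·5²/2 = 25/2 kN·m
Load 2 — point force P=9 kN at a=6 m (b=L-a=4):
  M_2 = Pb²(3a+b)x/L³ - Pab²/L²  [x≤a] = 9·4²·(3·6+4)·5/10³ - 9·6·4²/10² = 36/5 kN·m
Superposition: M = Σ M_i = 197/10 kN·m ≈ 19.700000 kN·m

M(5) = 197/10 kN·m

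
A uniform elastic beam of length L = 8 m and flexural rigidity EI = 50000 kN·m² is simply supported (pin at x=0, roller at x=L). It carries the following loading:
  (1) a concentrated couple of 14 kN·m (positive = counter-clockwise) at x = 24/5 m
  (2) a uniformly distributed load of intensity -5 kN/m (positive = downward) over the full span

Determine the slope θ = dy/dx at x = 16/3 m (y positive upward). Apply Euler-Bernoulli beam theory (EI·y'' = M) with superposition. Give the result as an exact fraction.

Load 1 — applied couple M₀=14 kN·m at a=24/5 m (b=L-a=16/5):
  θ_1 = (M₀x²/(2L)-M₀(x-a)+C₁)/EI  [x>a] with C₁=M₀(3b²-L²)/(6L)=-728/75 = (14·(16/3)²/(2·8)-14·((16/3)-(24/5))+(-728/75))/50000 = 217/1406250 rad
Load 2 — uniform load w=-5 kN/m over full span:
  θ_2 = -w(L³-6Lx²+4x³)/(24EI) = -(-5)·(8³-6·8·(16/3)²+4·(16/3)³)/(24·50000) = -52/50625 rad
Superposition: θ = Σ θ_i = -11047/12656250 rad ≈ -0.000873 rad

θ(16/3) = -11047/12656250 rad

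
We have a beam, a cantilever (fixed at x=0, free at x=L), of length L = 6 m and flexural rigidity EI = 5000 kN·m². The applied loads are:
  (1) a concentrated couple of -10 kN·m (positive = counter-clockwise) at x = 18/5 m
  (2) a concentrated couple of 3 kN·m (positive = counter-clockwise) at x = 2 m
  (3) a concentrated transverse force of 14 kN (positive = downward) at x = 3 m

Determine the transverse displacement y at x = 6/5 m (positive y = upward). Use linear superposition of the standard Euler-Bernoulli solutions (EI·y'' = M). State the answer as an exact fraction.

Load 1 — applied couple M₀=-10 kN·m at a=18/5 m (b=L-a=12/5):
  y_1 = M₀x²/(2EI)  [x≤a] = (-10)·(6/5)²/(2·5000) = -9/6250 m
Load 2 — applied couple M₀=3 kN·m at a=2 m (b=L-a=4):
  y_2 = M₀x²/(2EI)  [x≤a] = 3·(6/5)²/(2·5000) = 27/62500 m
Load 3 — point force P=14 kN at a=3 m (b=L-a=3):
  y_3 = -Px²(3a-x)/(6EI)  [x≤a] = -14·(6/5)²·(3·3-(6/5))/(6·5000) = -819/156250 m
Superposition: y = Σ y_i = -1953/312500 m ≈ -0.006250 m

y(6/5) = -1953/312500 m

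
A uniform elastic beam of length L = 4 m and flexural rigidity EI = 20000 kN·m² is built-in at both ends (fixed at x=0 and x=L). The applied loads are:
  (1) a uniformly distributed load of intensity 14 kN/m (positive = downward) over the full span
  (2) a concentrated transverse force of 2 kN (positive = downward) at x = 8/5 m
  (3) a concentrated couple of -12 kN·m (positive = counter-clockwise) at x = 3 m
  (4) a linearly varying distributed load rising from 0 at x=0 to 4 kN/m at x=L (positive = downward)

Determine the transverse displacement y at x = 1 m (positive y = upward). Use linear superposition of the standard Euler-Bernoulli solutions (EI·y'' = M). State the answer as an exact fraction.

Load 1 — uniform load w=14 kN/m over full span:
  y_1 = -wx²(L-x)²/(24EI) = -14·1²·(4-1)²/(24·20000) = -21/80000 m
Load 2 — point force P=2 kN at a=8/5 m (b=L-a=12/5):
  y_2 = -Pb²x²(3aL-(3a+b)x)/(6L³EI)  [x≤a] = -2·(12/5)²·1²·(3·(8/5)·4-(3·(8/5)+(12/5))·1)/(6·4³·20000) = -9/500000 m
Load 3 — applied couple M₀=-12 kN·m at a=3 m (b=L-a=1):
  y_3 = (R_Ax³/6 - M_Ax²/2)/EI  [x≤a] with R_A=-27/8, M_A=-15/4 = ((-27/8)·1³/6 - (-15/4)·1²/2)/20000 = 21/320000 m
Load 4 — triangular load w₀=4 kN/m (0→w₀ over full span):
  y_4 = -w₀x²(L-x)²(x+2L)/(120LEI) = -4·1²·(4-1)²·(1+2·4)/(120·4·20000) = -27/800000 m
Superposition: y = Σ y_i = -1989/8000000 m ≈ -0.000249 m

y(1) = -1989/8000000 m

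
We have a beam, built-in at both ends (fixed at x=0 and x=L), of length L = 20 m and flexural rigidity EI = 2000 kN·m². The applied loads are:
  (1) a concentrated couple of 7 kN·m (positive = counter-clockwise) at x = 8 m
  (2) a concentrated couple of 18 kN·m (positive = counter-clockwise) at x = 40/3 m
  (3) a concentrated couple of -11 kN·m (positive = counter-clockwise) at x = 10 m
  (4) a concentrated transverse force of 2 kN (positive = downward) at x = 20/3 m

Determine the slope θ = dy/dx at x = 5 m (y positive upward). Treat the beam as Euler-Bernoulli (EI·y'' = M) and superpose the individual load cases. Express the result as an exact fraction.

θ(5) = -14813/1440000 rad

Load 1 — applied couple M₀=7 kN·m at a=8 m (b=L-a=12):
  θ_1 = (R_Ax²/2 - M_Ax)/EI  [x≤a] with R_A=63/125, M_A=21/25 = ((63/125)·5²/2 - (21/25)·5)/2000 = 21/20000 rad
Load 2 — applied couple M₀=18 kN·m at a=40/3 m (b=L-a=20/3):
  θ_2 = (R_Ax²/2 - M_Ax)/EI  [x≤a] with R_A=6/5, M_A=6 = ((6/5)·5²/2 - 6·5)/2000 = -3/400 rad
Load 3 — applied couple M₀=-11 kN·m at a=10 m (b=L-a=10):
  θ_3 = (R_Ax²/2 - M_Ax)/EI  [x≤a] with R_A=-33/40, M_A=-11/4 = ((-33/40)·5²/2 - (-11/4)·5)/2000 = 11/6400 rad
Load 4 — point force P=2 kN at a=20/3 m (b=L-a=40/3):
  θ_4 = -Pb²x(2aL-(3a+b)x)/(2L³EI)  [x≤a] = -2·(40/3)²·5·(2·(20/3)·20-(3·(20/3)+(40/3))·5)/(2·20³·2000) = -1/180 rad
Superposition: θ = Σ θ_i = -14813/1440000 rad ≈ -0.010287 rad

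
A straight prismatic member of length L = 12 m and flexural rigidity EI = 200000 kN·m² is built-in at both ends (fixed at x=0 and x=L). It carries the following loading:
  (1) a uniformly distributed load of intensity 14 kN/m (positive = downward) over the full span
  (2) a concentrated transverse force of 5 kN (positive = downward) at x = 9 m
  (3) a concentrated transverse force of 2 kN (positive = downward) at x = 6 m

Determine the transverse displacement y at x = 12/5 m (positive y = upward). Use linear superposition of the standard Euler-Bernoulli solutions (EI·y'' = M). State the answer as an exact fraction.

y(12/5) = -402867/250000000 m

Load 1 — uniform load w=14 kN/m over full span:
  y_1 = -wx²(L-x)²/(24EI) = -14·(12/5)²·(12-(12/5))²/(24·200000) = -3024/1953125 m
Load 2 — point force P=5 kN at a=9 m (b=L-a=3):
  y_2 = -Pb²x²(3aL-(3a+b)x)/(6L³EI)  [x≤a] = -5·3²·(12/5)²·(3·9·12-(3·9+3)·(12/5))/(6·12³·200000) = -63/2000000 m
Load 3 — point force P=2 kN at a=6 m (b=L-a=6):
  y_3 = -Pb²x²(3aL-(3a+b)x)/(6L³EI)  [x≤a] = -2·6²·(12/5)²·(3·6·12-(3·6+6)·(12/5))/(6·12³·200000) = -99/3125000 m
Superposition: y = Σ y_i = -402867/250000000 m ≈ -0.001611 m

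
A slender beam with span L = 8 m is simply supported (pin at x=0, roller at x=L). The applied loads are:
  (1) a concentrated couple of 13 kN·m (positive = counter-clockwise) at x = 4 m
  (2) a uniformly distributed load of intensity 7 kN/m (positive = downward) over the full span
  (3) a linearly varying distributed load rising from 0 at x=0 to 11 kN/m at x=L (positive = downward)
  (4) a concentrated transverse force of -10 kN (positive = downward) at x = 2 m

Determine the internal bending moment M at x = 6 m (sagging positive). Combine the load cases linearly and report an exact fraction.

Load 1 — applied couple M₀=13 kN·m at a=4 m (b=L-a=4):
  M_1 = M₀x/L - M₀  [x>a] = 13·6/8 - 13 = -13/4 kN·m
Load 2 — uniform load w=7 kN/m over full span:
  M_2 = wx(L-x)/2 = 7·6·(8-6)/2 = 42 kN·m
Load 3 — triangular load w₀=11 kN/m (0→w₀ over full span):
  M_3 = w₀Lx/6 - w₀x³/(6L) = 11·8·6/6 - 11·6³/(6·8) = 77/2 kN·m
Load 4 — point force P=-10 kN at a=2 m (b=L-a=6):
  M_4 = Pa(L-x)/L  [x>a] = (-10)·2·(8-6)/8 = -5 kN·m
Superposition: M = Σ M_i = 289/4 kN·m ≈ 72.250000 kN·m

M(6) = 289/4 kN·m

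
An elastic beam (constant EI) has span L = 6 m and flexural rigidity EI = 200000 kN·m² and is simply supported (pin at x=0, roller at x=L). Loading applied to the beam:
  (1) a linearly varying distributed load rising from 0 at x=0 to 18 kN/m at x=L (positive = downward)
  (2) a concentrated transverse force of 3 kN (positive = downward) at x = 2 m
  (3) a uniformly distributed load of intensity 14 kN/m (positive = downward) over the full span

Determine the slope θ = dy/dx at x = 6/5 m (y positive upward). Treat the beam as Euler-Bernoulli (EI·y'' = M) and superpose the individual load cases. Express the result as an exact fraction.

Load 1 — triangular load w₀=18 kN/m (0→w₀ over full span):
  θ_1 = -w₀(7L⁴-30L²x²+15x⁴)/(360LEI) = -18·(7·6⁴-30·6²·(6/5)²+15·(6/5)⁴)/(360·6·200000) = -2457/7812500 rad
Load 2 — point force P=3 kN at a=2 m (b=L-a=4):
  θ_2 = -Pb(L²-b²-3x²)/(6LEI)  [x≤a] = -3·4·(6²-4²-3·(6/5)²)/(6·6·200000) = -49/1875000 rad
Load 3 — uniform load w=14 kN/m over full span:
  θ_3 = -w(L³-6Lx²+4x³)/(24EI) = -14·(6³-6·6·(6/5)²+4·(6/5)³)/(24·200000) = -6237/12500000 rad
Superposition: θ = Σ θ_i = -157423/187500000 rad ≈ -0.000840 rad

θ(6/5) = -157423/187500000 rad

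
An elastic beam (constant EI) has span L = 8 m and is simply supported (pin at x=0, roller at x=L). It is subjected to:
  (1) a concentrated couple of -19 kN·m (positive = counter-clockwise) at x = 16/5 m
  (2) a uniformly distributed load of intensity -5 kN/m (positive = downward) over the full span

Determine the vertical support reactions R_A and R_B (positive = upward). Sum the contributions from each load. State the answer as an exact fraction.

Load 1 — applied couple M₀=-19 kN·m at a=16/5 m (b=L-a=24/5):
  R_A = M₀/L = (-19)/8 = -19/8 kN
  R_B = -M₀/L = -(-19)/8 = 19/8 kN
Load 2 — uniform load w=-5 kN/m over full span:
  R_A = wL/2 = (-5)·8/2 = -20 kN
  R_B = wL/2 = (-5)·8/2 = -20 kN
Superposition: R_A = -179/8 kN, R_B = -141/8 kN

R_A = -179/8 kN, R_B = -141/8 kN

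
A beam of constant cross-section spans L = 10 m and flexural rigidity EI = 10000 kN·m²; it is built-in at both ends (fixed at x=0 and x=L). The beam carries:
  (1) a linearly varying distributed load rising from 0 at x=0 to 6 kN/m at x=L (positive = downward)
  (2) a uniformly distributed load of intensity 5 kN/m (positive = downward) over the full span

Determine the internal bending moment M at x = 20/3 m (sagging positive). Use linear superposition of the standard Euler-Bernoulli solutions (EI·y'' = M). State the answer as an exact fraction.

M(20/3) = 655/27 kN·m

Load 1 — triangular load w₀=6 kN/m (0→w₀ over full span):
  M_1 = 3w₀Lx/20 - w₀L²/30 - w₀x³/(6L) = 3·6·10·(20/3)/20 - 6·10²/30 - 6·(20/3)³/(6·10) = 280/27 kN·m
Load 2 — uniform load w=5 kN/m over full span:
  M_2 = wLx/2 - wL²/12 - wx²/2 = 5·10·(20/3)/2 - 5·10²/12 - 5·(20/3)²/2 = 125/9 kN·m
Superposition: M = Σ M_i = 655/27 kN·m ≈ 24.259259 kN·m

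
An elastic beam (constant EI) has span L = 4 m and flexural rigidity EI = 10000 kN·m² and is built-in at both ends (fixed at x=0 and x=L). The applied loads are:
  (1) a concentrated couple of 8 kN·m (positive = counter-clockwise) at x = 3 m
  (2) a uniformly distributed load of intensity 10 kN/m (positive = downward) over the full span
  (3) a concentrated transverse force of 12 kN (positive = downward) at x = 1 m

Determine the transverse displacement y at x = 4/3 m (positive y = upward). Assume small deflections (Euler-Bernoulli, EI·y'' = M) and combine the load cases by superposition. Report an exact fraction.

Load 1 — applied couple M₀=8 kN·m at a=3 m (b=L-a=1):
  y_1 = (R_Ax³/6 - M_Ax²/2)/EI  [x≤a] with R_A=9/4, M_A=5/2 = ((9/4)·(4/3)³/6 - (5/2)·(4/3)²/2)/10000 = -1/7500 m
Load 2 — uniform load w=10 kN/m over full span:
  y_2 = -wx²(L-x)²/(24EI) = -10·(4/3)²·(4-(4/3))²/(24·10000) = -16/30375 m
Load 3 — point force P=12 kN at a=1 m (b=L-a=3):
  y_3 = -Pa²(L-x)²(3bL-(3b+a)(L-x))/(6L³EI)  [x>a] = -12·1²·(4-(4/3))²·(3·3·4-(3·3+1)·(4-(4/3)))/(6·4³·10000) = -7/33750 m
Superposition: y = Σ y_i = -527/607500 m ≈ -0.000867 m

y(4/3) = -527/607500 m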